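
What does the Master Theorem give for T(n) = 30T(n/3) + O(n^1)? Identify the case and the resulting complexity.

Master Theorem for T(n) = 30T(n/3) + O(n^1):

a = 30, b = 3, c = 1
log_b(a) = log_3(30) = 3.0959

Case 1: c = 1 < log_3(30) = 3.0959
T(n) = O(n^(log_3 30))

For T(n) = 30T(n/3) + O(n^1): log_3(30) = 3.0959. This is Case 1 of the Master Theorem (c < log_b(a), work dominated by leaves), giving O(n^(log_3 30)).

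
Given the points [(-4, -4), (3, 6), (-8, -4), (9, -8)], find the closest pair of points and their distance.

Computing all pairwise distances among 4 points:

d((-4, -4), (3, 6)) = 12.2066
d((-4, -4), (-8, -4)) = 4.0 <-- minimum
d((-4, -4), (9, -8)) = 13.6015
d((3, 6), (-8, -4)) = 14.8661
d((3, 6), (9, -8)) = 15.2315
d((-8, -4), (9, -8)) = 17.4642

Closest pair: (-4, -4) and (-8, -4) with distance 4.0

The closest pair is (-4, -4) and (-8, -4) with Euclidean distance 4.0. For 4 points, brute-force pairwise comparison is shown above. For large n, the divide-and-conquer algorithm (sort by x, recurse on halves, check the dividing strip) achieves O(n log n).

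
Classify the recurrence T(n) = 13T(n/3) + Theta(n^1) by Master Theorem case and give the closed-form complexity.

Master Theorem for T(n) = 13T(n/3) + O(n^1):

a = 13, b = 3, c = 1
log_b(a) = log_3(13) = 2.3347

Case 1: c = 1 < log_3(13) = 2.3347
T(n) = O(n^(log_3 13))

For T(n) = 13T(n/3) + O(n^1): log_3(13) = 2.3347. This is Case 1 of the Master Theorem (c < log_b(a), work dominated by leaves), giving O(n^(log_3 13)).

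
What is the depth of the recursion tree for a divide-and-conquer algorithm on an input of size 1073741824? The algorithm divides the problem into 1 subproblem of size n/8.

For divide and conquer with division factor 8:

Problem sizes at each level:
Level 0: 1073741824
Level 1: 134217728
Level 2: 16777216
Level 3: 2097152
Level 4: 262144
Level 5: 32768
Level 6: 4096
Level 7: 512
Level 8: 64
Level 9: 8
Level 10: 1

The root is level 0 and the size-1 base case is level 10 (the tree spans levels 0 through 10, i.e. 11 levels counting the root), so the depth is the number of divisions: log_8(1073741824) = 10

The recursion tree depth is log_8(1073741824) = 10. At each level, the problem size is divided by 8, so it takes 10 divisions to reduce to a base case of size 1. The algorithm makes 1 recursive call at each level.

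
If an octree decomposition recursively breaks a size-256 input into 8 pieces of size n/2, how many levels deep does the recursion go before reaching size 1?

For divide and conquer with division factor 2:

Problem sizes at each level:
Level 0: 256
Level 1: 128
Level 2: 64
Level 3: 32
Level 4: 16
Level 5: 8
Level 6: 4
Level 7: 2
Level 8: 1

The root is level 0 and the size-1 base case is level 8 (the tree spans levels 0 through 8, i.e. 9 levels counting the root), so the depth is the number of divisions: log_2(256) = 8

The recursion tree depth is log_2(256) = 8. At each level, the problem size is divided by 2, so it takes 8 divisions to reduce to a base case of size 1. The algorithm makes 8 recursive calls at each level.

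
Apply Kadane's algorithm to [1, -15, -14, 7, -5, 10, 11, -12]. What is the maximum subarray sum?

Using Kadane's algorithm on [1, -15, -14, 7, -5, 10, 11, -12]:

Scanning through the array:
Position 1 (value -15): max_ending_here = -14, max_so_far = 1
Position 2 (value -14): max_ending_here = -14, max_so_far = 1
Position 3 (value 7): max_ending_here = 7, max_so_far = 7
Position 4 (value -5): max_ending_here = 2, max_so_far = 7
Position 5 (value 10): max_ending_here = 12, max_so_far = 12
Position 6 (value 11): max_ending_here = 23, max_so_far = 23
Position 7 (value -12): max_ending_here = 11, max_so_far = 23

Maximum subarray: [7, -5, 10, 11]
Maximum sum: 23

The maximum subarray is [7, -5, 10, 11] with sum 23. This subarray runs from index 3 to index 6.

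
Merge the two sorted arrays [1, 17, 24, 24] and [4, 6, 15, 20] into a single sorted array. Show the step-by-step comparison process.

Merging process:

Compare 1 vs 4: take 1 from left. Merged: [1]
Compare 17 vs 4: take 4 from right. Merged: [1, 4]
Compare 17 vs 6: take 6 from right. Merged: [1, 4, 6]
Compare 17 vs 15: take 15 from right. Merged: [1, 4, 6, 15]
Compare 17 vs 20: take 17 from left. Merged: [1, 4, 6, 15, 17]
Compare 24 vs 20: take 20 from right. Merged: [1, 4, 6, 15, 17, 20]
Append remaining from left: [24, 24]. Merged: [1, 4, 6, 15, 17, 20, 24, 24]

Final merged array: [1, 4, 6, 15, 17, 20, 24, 24]
Total comparisons: 6

The merged array is [1, 4, 6, 15, 17, 20, 24, 24], requiring 6 comparisons. The merge step runs in O(n) time where n is the total number of elements.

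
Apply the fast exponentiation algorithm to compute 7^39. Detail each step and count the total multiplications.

Computing 7^39 by squaring (build up from 7^1; each line after the first costs one multiplication):

7^1 = 7
7^2 = (7^1)^2 = 7^2 = 49
7^4 = (7^2)^2 = 49^2 = 2401
7^8 = (7^4)^2 = 2401^2 = 5764801
7^9 = 7 * 7^8 = 7 * 5764801 = 40353607
7^18 = (7^9)^2 = 40353607^2 = 1628413597910449
7^19 = 7 * 7^18 = 7 * 1628413597910449 = 11398895185373143
7^38 = (7^19)^2 = 11398895185373143^2 = 129934811447123020117172145698449
7^39 = 7 * 7^38 = 7 * 129934811447123020117172145698449 = 909543680129861140820205019889143

Result: 909543680129861140820205019889143
Multiplications needed: 8 (8 lines after 7^1)

7^39 = 909543680129861140820205019889143. Using exponentiation by squaring, this requires 8 multiplications. The key idea: if the exponent is even, square the half-power; if odd, multiply by the base once.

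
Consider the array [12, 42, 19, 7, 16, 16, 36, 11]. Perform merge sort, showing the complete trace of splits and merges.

Merge sort trace:

Split: [12, 42, 19, 7, 16, 16, 36, 11] -> [12, 42, 19, 7] and [16, 16, 36, 11]
  Split: [12, 42, 19, 7] -> [12, 42] and [19, 7]
    Split: [12, 42] -> [12] and [42]
    Merge: [12] + [42] -> [12, 42]
    Split: [19, 7] -> [19] and [7]
    Merge: [19] + [7] -> [7, 19]
  Merge: [12, 42] + [7, 19] -> [7, 12, 19, 42]
  Split: [16, 16, 36, 11] -> [16, 16] and [36, 11]
    Split: [16, 16] -> [16] and [16]
    Merge: [16] + [16] -> [16, 16]
    Split: [36, 11] -> [36] and [11]
    Merge: [36] + [11] -> [11, 36]
  Merge: [16, 16] + [11, 36] -> [11, 16, 16, 36]
Merge: [7, 12, 19, 42] + [11, 16, 16, 36] -> [7, 11, 12, 16, 16, 19, 36, 42]

Final sorted array: [7, 11, 12, 16, 16, 19, 36, 42]

The merge sort proceeds by recursively splitting the array and merging sorted halves.
After all merges, the sorted array is [7, 11, 12, 16, 16, 19, 36, 42].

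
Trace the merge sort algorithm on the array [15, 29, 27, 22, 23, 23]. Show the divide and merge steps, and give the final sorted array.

Merge sort trace:

Split: [15, 29, 27, 22, 23, 23] -> [15, 29, 27] and [22, 23, 23]
  Split: [15, 29, 27] -> [15] and [29, 27]
    Split: [29, 27] -> [29] and [27]
    Merge: [29] + [27] -> [27, 29]
  Merge: [15] + [27, 29] -> [15, 27, 29]
  Split: [22, 23, 23] -> [22] and [23, 23]
    Split: [23, 23] -> [23] and [23]
    Merge: [23] + [23] -> [23, 23]
  Merge: [22] + [23, 23] -> [22, 23, 23]
Merge: [15, 27, 29] + [22, 23, 23] -> [15, 22, 23, 23, 27, 29]

Final sorted array: [15, 22, 23, 23, 27, 29]

The merge sort proceeds by recursively splitting the array and merging sorted halves.
After all merges, the sorted array is [15, 22, 23, 23, 27, 29].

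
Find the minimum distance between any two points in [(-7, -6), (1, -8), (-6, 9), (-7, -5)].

Computing all pairwise distances among 4 points:

d((-7, -6), (1, -8)) = 8.2462
d((-7, -6), (-6, 9)) = 15.0333
d((-7, -6), (-7, -5)) = 1.0 <-- minimum
d((1, -8), (-6, 9)) = 18.3848
d((1, -8), (-7, -5)) = 8.544
d((-6, 9), (-7, -5)) = 14.0357

Closest pair: (-7, -6) and (-7, -5) with distance 1.0

The closest pair is (-7, -6) and (-7, -5) with Euclidean distance 1.0. For 4 points, brute-force pairwise comparison is shown above. For large n, the divide-and-conquer algorithm (sort by x, recurse on halves, check the dividing strip) achieves O(n log n).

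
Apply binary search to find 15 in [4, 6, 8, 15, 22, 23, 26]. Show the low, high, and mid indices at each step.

Binary search for 15 in [4, 6, 8, 15, 22, 23, 26]:

lo=0, hi=6, mid=3, arr[mid]=15 -> Found target at index 3!

Binary search finds 15 at index 3 after 1 comparisons. The search repeatedly halves the search space by comparing with the middle element.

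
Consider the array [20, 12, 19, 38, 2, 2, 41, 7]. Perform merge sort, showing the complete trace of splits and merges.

Merge sort trace:

Split: [20, 12, 19, 38, 2, 2, 41, 7] -> [20, 12, 19, 38] and [2, 2, 41, 7]
  Split: [20, 12, 19, 38] -> [20, 12] and [19, 38]
    Split: [20, 12] -> [20] and [12]
    Merge: [20] + [12] -> [12, 20]
    Split: [19, 38] -> [19] and [38]
    Merge: [19] + [38] -> [19, 38]
  Merge: [12, 20] + [19, 38] -> [12, 19, 20, 38]
  Split: [2, 2, 41, 7] -> [2, 2] and [41, 7]
    Split: [2, 2] -> [2] and [2]
    Merge: [2] + [2] -> [2, 2]
    Split: [41, 7] -> [41] and [7]
    Merge: [41] + [7] -> [7, 41]
  Merge: [2, 2] + [7, 41] -> [2, 2, 7, 41]
Merge: [12, 19, 20, 38] + [2, 2, 7, 41] -> [2, 2, 7, 12, 19, 20, 38, 41]

Final sorted array: [2, 2, 7, 12, 19, 20, 38, 41]

The merge sort proceeds by recursively splitting the array and merging sorted halves.
After all merges, the sorted array is [2, 2, 7, 12, 19, 20, 38, 41].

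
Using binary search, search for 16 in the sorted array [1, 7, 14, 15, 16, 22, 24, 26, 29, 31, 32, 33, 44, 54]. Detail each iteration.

Binary search for 16 in [1, 7, 14, 15, 16, 22, 24, 26, 29, 31, 32, 33, 44, 54]:

lo=0, hi=13, mid=6, arr[mid]=24 -> 24 > 16, search left half
lo=0, hi=5, mid=2, arr[mid]=14 -> 14 < 16, search right half
lo=3, hi=5, mid=4, arr[mid]=16 -> Found target at index 4!

Binary search finds 16 at index 4 after 3 comparisons. The search repeatedly halves the search space by comparing with the middle element.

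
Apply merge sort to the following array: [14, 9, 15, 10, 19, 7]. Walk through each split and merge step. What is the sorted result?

Merge sort trace:

Split: [14, 9, 15, 10, 19, 7] -> [14, 9, 15] and [10, 19, 7]
  Split: [14, 9, 15] -> [14] and [9, 15]
    Split: [9, 15] -> [9] and [15]
    Merge: [9] + [15] -> [9, 15]
  Merge: [14] + [9, 15] -> [9, 14, 15]
  Split: [10, 19, 7] -> [10] and [19, 7]
    Split: [19, 7] -> [19] and [7]
    Merge: [19] + [7] -> [7, 19]
  Merge: [10] + [7, 19] -> [7, 10, 19]
Merge: [9, 14, 15] + [7, 10, 19] -> [7, 9, 10, 14, 15, 19]

Final sorted array: [7, 9, 10, 14, 15, 19]

The merge sort proceeds by recursively splitting the array and merging sorted halves.
After all merges, the sorted array is [7, 9, 10, 14, 15, 19].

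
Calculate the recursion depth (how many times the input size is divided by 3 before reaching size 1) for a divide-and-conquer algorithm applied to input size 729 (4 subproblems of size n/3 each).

For divide and conquer with division factor 3:

Problem sizes at each level:
Level 0: 729
Level 1: 243
Level 2: 81
Level 3: 27
Level 4: 9
Level 5: 3
Level 6: 1

The root is level 0 and the size-1 base case is level 6 (the tree spans levels 0 through 6, i.e. 7 levels counting the root), so the depth is the number of divisions: log_3(729) = 6

The recursion tree depth is log_3(729) = 6. At each level, the problem size is divided by 3, so it takes 6 divisions to reduce to a base case of size 1. The algorithm makes 4 recursive calls at each level.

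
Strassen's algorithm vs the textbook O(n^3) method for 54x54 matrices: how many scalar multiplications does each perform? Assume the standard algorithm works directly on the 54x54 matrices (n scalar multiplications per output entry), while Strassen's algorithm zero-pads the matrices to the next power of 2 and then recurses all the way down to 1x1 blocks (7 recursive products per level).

Matrix multiplication for 54x54 matrices:

Strassen's algorithm requires power-of-2 dimensions. Pad 54x54 to 64x64 (next power of 2).

Standard algorithm: 54^3 = 157464 multiplications
Strassen's algorithm: 7^(log2(64)) = 7^6 = 117649 multiplications
Savings: 157464 - 117649 = 39815 multiplications

Standard: 157464 multiplications (54^3). Strassen: 117649 multiplications (7^6, after padding to 64x64). Strassen reduces 8 recursive multiplications to 7 at each level.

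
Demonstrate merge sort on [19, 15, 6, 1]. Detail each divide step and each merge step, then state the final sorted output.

Merge sort trace:

Split: [19, 15, 6, 1] -> [19, 15] and [6, 1]
  Split: [19, 15] -> [19] and [15]
  Merge: [19] + [15] -> [15, 19]
  Split: [6, 1] -> [6] and [1]
  Merge: [6] + [1] -> [1, 6]
Merge: [15, 19] + [1, 6] -> [1, 6, 15, 19]

Final sorted array: [1, 6, 15, 19]

The merge sort proceeds by recursively splitting the array and merging sorted halves.
After all merges, the sorted array is [1, 6, 15, 19].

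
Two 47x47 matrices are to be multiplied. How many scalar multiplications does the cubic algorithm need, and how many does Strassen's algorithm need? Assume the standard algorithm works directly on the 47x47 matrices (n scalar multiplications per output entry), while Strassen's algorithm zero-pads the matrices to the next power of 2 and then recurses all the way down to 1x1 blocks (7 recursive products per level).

Matrix multiplication for 47x47 matrices:

Strassen's algorithm requires power-of-2 dimensions. Pad 47x47 to 64x64 (next power of 2).

Standard algorithm: 47^3 = 103823 multiplications
Strassen's algorithm: 7^(log2(64)) = 7^6 = 117649 multiplications
Difference: 103823 - 117649 = -13826 (Strassen uses MORE here due to padding overhead — for small or just-over-power-of-2 n, padding can outweigh the per-level savings)

Standard: 103823 multiplications (47^3). Strassen: 117649 multiplications (7^6, after padding to 64x64). Strassen reduces 8 recursive multiplications to 7 at each level.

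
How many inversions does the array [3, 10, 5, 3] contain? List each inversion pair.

Finding inversions in [3, 10, 5, 3]:

(1, 2): arr[1]=10 > arr[2]=5
(1, 3): arr[1]=10 > arr[3]=3
(2, 3): arr[2]=5 > arr[3]=3

Total inversions: 3

The array has 3 inversion(s): (1,2), (1,3), (2,3). Each pair (i,j) satisfies i < j and arr[i] > arr[j].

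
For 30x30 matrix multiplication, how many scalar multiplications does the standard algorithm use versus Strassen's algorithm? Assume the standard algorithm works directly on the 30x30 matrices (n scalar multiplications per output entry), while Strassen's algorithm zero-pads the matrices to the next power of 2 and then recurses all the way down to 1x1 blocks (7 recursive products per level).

Matrix multiplication for 30x30 matrices:

Strassen's algorithm requires power-of-2 dimensions. Pad 30x30 to 32x32 (next power of 2).

Standard algorithm: 30^3 = 27000 multiplications
Strassen's algorithm: 7^(log2(32)) = 7^5 = 16807 multiplications
Savings: 27000 - 16807 = 10193 multiplications

Standard: 27000 multiplications (30^3). Strassen: 16807 multiplications (7^5, after padding to 32x32). Strassen reduces 8 recursive multiplications to 7 at each level.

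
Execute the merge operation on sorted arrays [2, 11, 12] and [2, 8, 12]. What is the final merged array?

Merging process:

Compare 2 vs 2: take 2 from left. Merged: [2]
Compare 11 vs 2: take 2 from right. Merged: [2, 2]
Compare 11 vs 8: take 8 from right. Merged: [2, 2, 8]
Compare 11 vs 12: take 11 from left. Merged: [2, 2, 8, 11]
Compare 12 vs 12: take 12 from left. Merged: [2, 2, 8, 11, 12]
Append remaining from right: [12]. Merged: [2, 2, 8, 11, 12, 12]

Final merged array: [2, 2, 8, 11, 12, 12]
Total comparisons: 5

The merged array is [2, 2, 8, 11, 12, 12], requiring 5 comparisons. The merge step runs in O(n) time where n is the total number of elements.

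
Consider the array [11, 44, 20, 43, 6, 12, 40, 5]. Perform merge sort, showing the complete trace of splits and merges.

Merge sort trace:

Split: [11, 44, 20, 43, 6, 12, 40, 5] -> [11, 44, 20, 43] and [6, 12, 40, 5]
  Split: [11, 44, 20, 43] -> [11, 44] and [20, 43]
    Split: [11, 44] -> [11] and [44]
    Merge: [11] + [44] -> [11, 44]
    Split: [20, 43] -> [20] and [43]
    Merge: [20] + [43] -> [20, 43]
  Merge: [11, 44] + [20, 43] -> [11, 20, 43, 44]
  Split: [6, 12, 40, 5] -> [6, 12] and [40, 5]
    Split: [6, 12] -> [6] and [12]
    Merge: [6] + [12] -> [6, 12]
    Split: [40, 5] -> [40] and [5]
    Merge: [40] + [5] -> [5, 40]
  Merge: [6, 12] + [5, 40] -> [5, 6, 12, 40]
Merge: [11, 20, 43, 44] + [5, 6, 12, 40] -> [5, 6, 11, 12, 20, 40, 43, 44]

Final sorted array: [5, 6, 11, 12, 20, 40, 43, 44]

The merge sort proceeds by recursively splitting the array and merging sorted halves.
After all merges, the sorted array is [5, 6, 11, 12, 20, 40, 43, 44].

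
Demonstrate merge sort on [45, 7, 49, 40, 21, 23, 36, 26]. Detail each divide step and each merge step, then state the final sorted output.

Merge sort trace:

Split: [45, 7, 49, 40, 21, 23, 36, 26] -> [45, 7, 49, 40] and [21, 23, 36, 26]
  Split: [45, 7, 49, 40] -> [45, 7] and [49, 40]
    Split: [45, 7] -> [45] and [7]
    Merge: [45] + [7] -> [7, 45]
    Split: [49, 40] -> [49] and [40]
    Merge: [49] + [40] -> [40, 49]
  Merge: [7, 45] + [40, 49] -> [7, 40, 45, 49]
  Split: [21, 23, 36, 26] -> [21, 23] and [36, 26]
    Split: [21, 23] -> [21] and [23]
    Merge: [21] + [23] -> [21, 23]
    Split: [36, 26] -> [36] and [26]
    Merge: [36] + [26] -> [26, 36]
  Merge: [21, 23] + [26, 36] -> [21, 23, 26, 36]
Merge: [7, 40, 45, 49] + [21, 23, 26, 36] -> [7, 21, 23, 26, 36, 40, 45, 49]

Final sorted array: [7, 21, 23, 26, 36, 40, 45, 49]

The merge sort proceeds by recursively splitting the array and merging sorted halves.
After all merges, the sorted array is [7, 21, 23, 26, 36, 40, 45, 49].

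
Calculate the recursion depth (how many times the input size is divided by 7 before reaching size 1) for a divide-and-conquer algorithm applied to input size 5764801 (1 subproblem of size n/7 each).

For divide and conquer with division factor 7:

Problem sizes at each level:
Level 0: 5764801
Level 1: 823543
Level 2: 117649
Level 3: 16807
Level 4: 2401
Level 5: 343
Level 6: 49
Level 7: 7
Level 8: 1

The root is level 0 and the size-1 base case is level 8 (the tree spans levels 0 through 8, i.e. 9 levels counting the root), so the depth is the number of divisions: log_7(5764801) = 8

The recursion tree depth is log_7(5764801) = 8. At each level, the problem size is divided by 7, so it takes 8 divisions to reduce to a base case of size 1. The algorithm makes 1 recursive call at each level.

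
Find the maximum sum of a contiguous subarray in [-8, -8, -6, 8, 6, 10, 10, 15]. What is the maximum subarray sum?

Using Kadane's algorithm on [-8, -8, -6, 8, 6, 10, 10, 15]:

Scanning through the array:
Position 1 (value -8): max_ending_here = -8, max_so_far = -8
Position 2 (value -6): max_ending_here = -6, max_so_far = -6
Position 3 (value 8): max_ending_here = 8, max_so_far = 8
Position 4 (value 6): max_ending_here = 14, max_so_far = 14
Position 5 (value 10): max_ending_here = 24, max_so_far = 24
Position 6 (value 10): max_ending_here = 34, max_so_far = 34
Position 7 (value 15): max_ending_here = 49, max_so_far = 49

Maximum subarray: [8, 6, 10, 10, 15]
Maximum sum: 49

The maximum subarray is [8, 6, 10, 10, 15] with sum 49. This subarray runs from index 3 to index 7.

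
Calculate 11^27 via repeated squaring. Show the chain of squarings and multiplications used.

Computing 11^27 by squaring (build up from 11^1; each line after the first costs one multiplication):

11^1 = 11
11^2 = (11^1)^2 = 11^2 = 121
11^3 = 11 * 11^2 = 11 * 121 = 1331
11^6 = (11^3)^2 = 1331^2 = 1771561
11^12 = (11^6)^2 = 1771561^2 = 3138428376721
11^13 = 11 * 11^12 = 11 * 3138428376721 = 34522712143931
11^26 = (11^13)^2 = 34522712143931^2 = 1191817653772720942460132761
11^27 = 11 * 11^26 = 11 * 1191817653772720942460132761 = 13109994191499930367061460371

Result: 13109994191499930367061460371
Multiplications needed: 7 (7 lines after 11^1)

11^27 = 13109994191499930367061460371. Using exponentiation by squaring, this requires 7 multiplications. The key idea: if the exponent is even, square the half-power; if odd, multiply by the base once.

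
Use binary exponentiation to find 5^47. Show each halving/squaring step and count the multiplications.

Computing 5^47 by squaring (build up from 5^1; each line after the first costs one multiplication):

5^1 = 5
5^2 = (5^1)^2 = 5^2 = 25
5^4 = (5^2)^2 = 25^2 = 625
5^5 = 5 * 5^4 = 5 * 625 = 3125
5^10 = (5^5)^2 = 3125^2 = 9765625
5^11 = 5 * 5^10 = 5 * 9765625 = 48828125
5^22 = (5^11)^2 = 48828125^2 = 2384185791015625
5^23 = 5 * 5^22 = 5 * 2384185791015625 = 11920928955078125
5^46 = (5^23)^2 = 11920928955078125^2 = 142108547152020037174224853515625
5^47 = 5 * 5^46 = 5 * 142108547152020037174224853515625 = 710542735760100185871124267578125

Result: 710542735760100185871124267578125
Multiplications needed: 9 (9 lines after 5^1)

5^47 = 710542735760100185871124267578125. Using exponentiation by squaring, this requires 9 multiplications. The key idea: if the exponent is even, square the half-power; if odd, multiply by the base once.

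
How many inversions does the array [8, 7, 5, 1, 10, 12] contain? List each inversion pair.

Finding inversions in [8, 7, 5, 1, 10, 12]:

(0, 1): arr[0]=8 > arr[1]=7
(0, 2): arr[0]=8 > arr[2]=5
(0, 3): arr[0]=8 > arr[3]=1
(1, 2): arr[1]=7 > arr[2]=5
(1, 3): arr[1]=7 > arr[3]=1
(2, 3): arr[2]=5 > arr[3]=1

Total inversions: 6

The array has 6 inversion(s): (0,1), (0,2), (0,3), (1,2), (1,3), (2,3). Each pair (i,j) satisfies i < j and arr[i] > arr[j].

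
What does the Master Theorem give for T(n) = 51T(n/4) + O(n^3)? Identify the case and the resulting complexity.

Master Theorem for T(n) = 51T(n/4) + O(n^3):

a = 51, b = 4, c = 3
log_b(a) = log_4(51) = 2.8362

Case 3: c = 3 > log_4(51) = 2.8362
T(n) = O(n^3) = O(n^3)

For T(n) = 51T(n/4) + O(n^3): log_4(51) = 2.8362. This is Case 3 of the Master Theorem (c > log_b(a), work dominated by root), giving O(n^3).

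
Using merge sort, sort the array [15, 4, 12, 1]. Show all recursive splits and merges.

Merge sort trace:

Split: [15, 4, 12, 1] -> [15, 4] and [12, 1]
  Split: [15, 4] -> [15] and [4]
  Merge: [15] + [4] -> [4, 15]
  Split: [12, 1] -> [12] and [1]
  Merge: [12] + [1] -> [1, 12]
Merge: [4, 15] + [1, 12] -> [1, 4, 12, 15]

Final sorted array: [1, 4, 12, 15]

The merge sort proceeds by recursively splitting the array and merging sorted halves.
After all merges, the sorted array is [1, 4, 12, 15].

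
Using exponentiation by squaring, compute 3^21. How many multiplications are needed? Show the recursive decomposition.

Computing 3^21 by squaring (build up from 3^1; each line after the first costs one multiplication):

3^1 = 3
3^2 = (3^1)^2 = 3^2 = 9
3^4 = (3^2)^2 = 9^2 = 81
3^5 = 3 * 3^4 = 3 * 81 = 243
3^10 = (3^5)^2 = 243^2 = 59049
3^20 = (3^10)^2 = 59049^2 = 3486784401
3^21 = 3 * 3^20 = 3 * 3486784401 = 10460353203

Result: 10460353203
Multiplications needed: 6 (6 lines after 3^1)

3^21 = 10460353203. Using exponentiation by squaring, this requires 6 multiplications. The key idea: if the exponent is even, square the half-power; if odd, multiply by the base once.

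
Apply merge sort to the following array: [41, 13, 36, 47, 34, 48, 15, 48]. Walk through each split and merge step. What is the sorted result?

Merge sort trace:

Split: [41, 13, 36, 47, 34, 48, 15, 48] -> [41, 13, 36, 47] and [34, 48, 15, 48]
  Split: [41, 13, 36, 47] -> [41, 13] and [36, 47]
    Split: [41, 13] -> [41] and [13]
    Merge: [41] + [13] -> [13, 41]
    Split: [36, 47] -> [36] and [47]
    Merge: [36] + [47] -> [36, 47]
  Merge: [13, 41] + [36, 47] -> [13, 36, 41, 47]
  Split: [34, 48, 15, 48] -> [34, 48] and [15, 48]
    Split: [34, 48] -> [34] and [48]
    Merge: [34] + [48] -> [34, 48]
    Split: [15, 48] -> [15] and [48]
    Merge: [15] + [48] -> [15, 48]
  Merge: [34, 48] + [15, 48] -> [15, 34, 48, 48]
Merge: [13, 36, 41, 47] + [15, 34, 48, 48] -> [13, 15, 34, 36, 41, 47, 48, 48]

Final sorted array: [13, 15, 34, 36, 41, 47, 48, 48]

The merge sort proceeds by recursively splitting the array and merging sorted halves.
After all merges, the sorted array is [13, 15, 34, 36, 41, 47, 48, 48].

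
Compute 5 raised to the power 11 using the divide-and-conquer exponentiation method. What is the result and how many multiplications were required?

Computing 5^11 by squaring (build up from 5^1; each line after the first costs one multiplication):

5^1 = 5
5^2 = (5^1)^2 = 5^2 = 25
5^4 = (5^2)^2 = 25^2 = 625
5^5 = 5 * 5^4 = 5 * 625 = 3125
5^10 = (5^5)^2 = 3125^2 = 9765625
5^11 = 5 * 5^10 = 5 * 9765625 = 48828125

Result: 48828125
Multiplications needed: 5 (5 lines after 5^1)

5^11 = 48828125. Using exponentiation by squaring, this requires 5 multiplications. The key idea: if the exponent is even, square the half-power; if odd, multiply by the base once.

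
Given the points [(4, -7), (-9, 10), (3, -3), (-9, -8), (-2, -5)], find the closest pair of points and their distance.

Computing all pairwise distances among 5 points:

d((4, -7), (-9, 10)) = 21.4009
d((4, -7), (3, -3)) = 4.1231 <-- minimum
d((4, -7), (-9, -8)) = 13.0384
d((4, -7), (-2, -5)) = 6.3246
d((-9, 10), (3, -3)) = 17.6918
d((-9, 10), (-9, -8)) = 18.0
d((-9, 10), (-2, -5)) = 16.5529
d((3, -3), (-9, -8)) = 13.0
d((3, -3), (-2, -5)) = 5.3852
d((-9, -8), (-2, -5)) = 7.6158

Closest pair: (4, -7) and (3, -3) with distance 4.1231

The closest pair is (4, -7) and (3, -3) with Euclidean distance 4.1231. For 5 points, brute-force pairwise comparison is shown above. For large n, the divide-and-conquer algorithm (sort by x, recurse on halves, check the dividing strip) achieves O(n log n).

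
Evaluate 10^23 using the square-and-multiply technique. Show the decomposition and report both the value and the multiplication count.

Computing 10^23 by squaring (build up from 10^1; each line after the first costs one multiplication):

10^1 = 10
10^2 = (10^1)^2 = 10^2 = 100
10^4 = (10^2)^2 = 100^2 = 10000
10^5 = 10 * 10^4 = 10 * 10000 = 100000
10^10 = (10^5)^2 = 100000^2 = 10000000000
10^11 = 10 * 10^10 = 10 * 10000000000 = 100000000000
10^22 = (10^11)^2 = 100000000000^2 = 10000000000000000000000
10^23 = 10 * 10^22 = 10 * 10000000000000000000000 = 100000000000000000000000

Result: 100000000000000000000000
Multiplications needed: 7 (7 lines after 10^1)

10^23 = 100000000000000000000000. Using exponentiation by squaring, this requires 7 multiplications. The key idea: if the exponent is even, square the half-power; if odd, multiply by the base once.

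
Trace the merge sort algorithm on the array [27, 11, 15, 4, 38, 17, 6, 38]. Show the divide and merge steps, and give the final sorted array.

Merge sort trace:

Split: [27, 11, 15, 4, 38, 17, 6, 38] -> [27, 11, 15, 4] and [38, 17, 6, 38]
  Split: [27, 11, 15, 4] -> [27, 11] and [15, 4]
    Split: [27, 11] -> [27] and [11]
    Merge: [27] + [11] -> [11, 27]
    Split: [15, 4] -> [15] and [4]
    Merge: [15] + [4] -> [4, 15]
  Merge: [11, 27] + [4, 15] -> [4, 11, 15, 27]
  Split: [38, 17, 6, 38] -> [38, 17] and [6, 38]
    Split: [38, 17] -> [38] and [17]
    Merge: [38] + [17] -> [17, 38]
    Split: [6, 38] -> [6] and [38]
    Merge: [6] + [38] -> [6, 38]
  Merge: [17, 38] + [6, 38] -> [6, 17, 38, 38]
Merge: [4, 11, 15, 27] + [6, 17, 38, 38] -> [4, 6, 11, 15, 17, 27, 38, 38]

Final sorted array: [4, 6, 11, 15, 17, 27, 38, 38]

The merge sort proceeds by recursively splitting the array and merging sorted halves.
After all merges, the sorted array is [4, 6, 11, 15, 17, 27, 38, 38].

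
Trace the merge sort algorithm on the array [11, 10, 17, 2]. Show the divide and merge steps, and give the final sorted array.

Merge sort trace:

Split: [11, 10, 17, 2] -> [11, 10] and [17, 2]
  Split: [11, 10] -> [11] and [10]
  Merge: [11] + [10] -> [10, 11]
  Split: [17, 2] -> [17] and [2]
  Merge: [17] + [2] -> [2, 17]
Merge: [10, 11] + [2, 17] -> [2, 10, 11, 17]

Final sorted array: [2, 10, 11, 17]

The merge sort proceeds by recursively splitting the array and merging sorted halves.
After all merges, the sorted array is [2, 10, 11, 17].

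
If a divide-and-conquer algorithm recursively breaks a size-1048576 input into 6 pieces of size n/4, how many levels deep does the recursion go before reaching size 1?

For divide and conquer with division factor 4:

Problem sizes at each level:
Level 0: 1048576
Level 1: 262144
Level 2: 65536
Level 3: 16384
Level 4: 4096
Level 5: 1024
Level 6: 256
Level 7: 64
Level 8: 16
Level 9: 4
Level 10: 1

The root is level 0 and the size-1 base case is level 10 (the tree spans levels 0 through 10, i.e. 11 levels counting the root), so the depth is the number of divisions: log_4(1048576) = 10

The recursion tree depth is log_4(1048576) = 10. At each level, the problem size is divided by 4, so it takes 10 divisions to reduce to a base case of size 1. The algorithm makes 6 recursive calls at each level.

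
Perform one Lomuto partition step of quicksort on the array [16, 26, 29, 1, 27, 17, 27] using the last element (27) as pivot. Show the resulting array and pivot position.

Lomuto partition with pivot = 27:

Initial array: [16, 26, 29, 1, 27, 17, 27]

arr[0]=16 <= 27: swap with position 0, array becomes [16, 26, 29, 1, 27, 17, 27]
arr[1]=26 <= 27: swap with position 1, array becomes [16, 26, 29, 1, 27, 17, 27]
arr[2]=29 > 27: no swap
arr[3]=1 <= 27: swap with position 2, array becomes [16, 26, 1, 29, 27, 17, 27]
arr[4]=27 <= 27: swap with position 3, array becomes [16, 26, 1, 27, 29, 17, 27]
arr[5]=17 <= 27: swap with position 4, array becomes [16, 26, 1, 27, 17, 29, 27]

Place pivot at position 5: [16, 26, 1, 27, 17, 27, 29]
Pivot position: 5

After partitioning with pivot 27, the array becomes [16, 26, 1, 27, 17, 27, 29]. The pivot is placed at index 5. All elements to the left of the pivot are <= 27, and all elements to the right are > 27.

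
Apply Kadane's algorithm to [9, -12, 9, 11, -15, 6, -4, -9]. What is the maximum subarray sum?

Using Kadane's algorithm on [9, -12, 9, 11, -15, 6, -4, -9]:

Scanning through the array:
Position 1 (value -12): max_ending_here = -3, max_so_far = 9
Position 2 (value 9): max_ending_here = 9, max_so_far = 9
Position 3 (value 11): max_ending_here = 20, max_so_far = 20
Position 4 (value -15): max_ending_here = 5, max_so_far = 20
Position 5 (value 6): max_ending_here = 11, max_so_far = 20
Position 6 (value -4): max_ending_here = 7, max_so_far = 20
Position 7 (value -9): max_ending_here = -2, max_so_far = 20

Maximum subarray: [9, 11]
Maximum sum: 20

The maximum subarray is [9, 11] with sum 20. This subarray runs from index 2 to index 3.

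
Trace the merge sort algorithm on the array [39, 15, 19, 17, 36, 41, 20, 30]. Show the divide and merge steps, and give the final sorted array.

Merge sort trace:

Split: [39, 15, 19, 17, 36, 41, 20, 30] -> [39, 15, 19, 17] and [36, 41, 20, 30]
  Split: [39, 15, 19, 17] -> [39, 15] and [19, 17]
    Split: [39, 15] -> [39] and [15]
    Merge: [39] + [15] -> [15, 39]
    Split: [19, 17] -> [19] and [17]
    Merge: [19] + [17] -> [17, 19]
  Merge: [15, 39] + [17, 19] -> [15, 17, 19, 39]
  Split: [36, 41, 20, 30] -> [36, 41] and [20, 30]
    Split: [36, 41] -> [36] and [41]
    Merge: [36] + [41] -> [36, 41]
    Split: [20, 30] -> [20] and [30]
    Merge: [20] + [30] -> [20, 30]
  Merge: [36, 41] + [20, 30] -> [20, 30, 36, 41]
Merge: [15, 17, 19, 39] + [20, 30, 36, 41] -> [15, 17, 19, 20, 30, 36, 39, 41]

Final sorted array: [15, 17, 19, 20, 30, 36, 39, 41]

The merge sort proceeds by recursively splitting the array and merging sorted halves.
After all merges, the sorted array is [15, 17, 19, 20, 30, 36, 39, 41].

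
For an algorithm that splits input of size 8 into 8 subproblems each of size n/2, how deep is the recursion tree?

For divide and conquer with division factor 2:

Problem sizes at each level:
Level 0: 8
Level 1: 4
Level 2: 2
Level 3: 1

The root is level 0 and the size-1 base case is level 3 (the tree spans levels 0 through 3, i.e. 4 levels counting the root), so the depth is the number of divisions: log_2(8) = 3

The recursion tree depth is log_2(8) = 3. At each level, the problem size is divided by 2, so it takes 3 divisions to reduce to a base case of size 1. The algorithm makes 8 recursive calls at each level.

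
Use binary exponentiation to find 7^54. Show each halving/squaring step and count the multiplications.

Computing 7^54 by squaring (build up from 7^1; each line after the first costs one multiplication):

7^1 = 7
7^2 = (7^1)^2 = 7^2 = 49
7^3 = 7 * 7^2 = 7 * 49 = 343
7^6 = (7^3)^2 = 343^2 = 117649
7^12 = (7^6)^2 = 117649^2 = 13841287201
7^13 = 7 * 7^12 = 7 * 13841287201 = 96889010407
7^26 = (7^13)^2 = 96889010407^2 = 9387480337647754305649
7^27 = 7 * 7^26 = 7 * 9387480337647754305649 = 65712362363534280139543
7^54 = (7^27)^2 = 65712362363534280139543^2 = 4318114567396436564035293097707728087552248849

Result: 4318114567396436564035293097707728087552248849
Multiplications needed: 8 (8 lines after 7^1)

7^54 = 4318114567396436564035293097707728087552248849. Using exponentiation by squaring, this requires 8 multiplications. The key idea: if the exponent is even, square the half-power; if odd, multiply by the base once.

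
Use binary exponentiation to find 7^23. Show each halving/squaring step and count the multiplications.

Computing 7^23 by squaring (build up from 7^1; each line after the first costs one multiplication):

7^1 = 7
7^2 = (7^1)^2 = 7^2 = 49
7^4 = (7^2)^2 = 49^2 = 2401
7^5 = 7 * 7^4 = 7 * 2401 = 16807
7^10 = (7^5)^2 = 16807^2 = 282475249
7^11 = 7 * 7^10 = 7 * 282475249 = 1977326743
7^22 = (7^11)^2 = 1977326743^2 = 3909821048582988049
7^23 = 7 * 7^22 = 7 * 3909821048582988049 = 27368747340080916343

Result: 27368747340080916343
Multiplications needed: 7 (7 lines after 7^1)

7^23 = 27368747340080916343. Using exponentiation by squaring, this requires 7 multiplications. The key idea: if the exponent is even, square the half-power; if odd, multiply by the base once.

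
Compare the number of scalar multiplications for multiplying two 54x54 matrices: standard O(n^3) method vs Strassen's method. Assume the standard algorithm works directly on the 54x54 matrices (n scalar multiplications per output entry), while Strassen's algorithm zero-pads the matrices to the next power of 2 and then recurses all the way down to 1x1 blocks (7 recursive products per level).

Matrix multiplication for 54x54 matrices:

Strassen's algorithm requires power-of-2 dimensions. Pad 54x54 to 64x64 (next power of 2).

Standard algorithm: 54^3 = 157464 multiplications
Strassen's algorithm: 7^(log2(64)) = 7^6 = 117649 multiplications
Savings: 157464 - 117649 = 39815 multiplications

Standard: 157464 multiplications (54^3). Strassen: 117649 multiplications (7^6, after padding to 64x64). Strassen reduces 8 recursive multiplications to 7 at each level.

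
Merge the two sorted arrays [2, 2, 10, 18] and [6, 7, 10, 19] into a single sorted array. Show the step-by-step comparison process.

Merging process:

Compare 2 vs 6: take 2 from left. Merged: [2]
Compare 2 vs 6: take 2 from left. Merged: [2, 2]
Compare 10 vs 6: take 6 from right. Merged: [2, 2, 6]
Compare 10 vs 7: take 7 from right. Merged: [2, 2, 6, 7]
Compare 10 vs 10: take 10 from left. Merged: [2, 2, 6, 7, 10]
Compare 18 vs 10: take 10 from right. Merged: [2, 2, 6, 7, 10, 10]
Compare 18 vs 19: take 18 from left. Merged: [2, 2, 6, 7, 10, 10, 18]
Append remaining from right: [19]. Merged: [2, 2, 6, 7, 10, 10, 18, 19]

Final merged array: [2, 2, 6, 7, 10, 10, 18, 19]
Total comparisons: 7

The merged array is [2, 2, 6, 7, 10, 10, 18, 19], requiring 7 comparisons. The merge step runs in O(n) time where n is the total number of elements.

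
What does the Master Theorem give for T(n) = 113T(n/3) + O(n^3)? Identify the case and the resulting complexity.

Master Theorem for T(n) = 113T(n/3) + O(n^3):

a = 113, b = 3, c = 3
log_b(a) = log_3(113) = 4.3031

Case 1: c = 3 < log_3(113) = 4.3031
T(n) = O(n^(log_3 113))

For T(n) = 113T(n/3) + O(n^3): log_3(113) = 4.3031. This is Case 1 of the Master Theorem (c < log_b(a), work dominated by leaves), giving O(n^(log_3 113)).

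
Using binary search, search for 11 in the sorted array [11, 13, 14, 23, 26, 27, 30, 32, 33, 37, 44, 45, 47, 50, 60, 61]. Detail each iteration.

Binary search for 11 in [11, 13, 14, 23, 26, 27, 30, 32, 33, 37, 44, 45, 47, 50, 60, 61]:

lo=0, hi=15, mid=7, arr[mid]=32 -> 32 > 11, search left half
lo=0, hi=6, mid=3, arr[mid]=23 -> 23 > 11, search left half
lo=0, hi=2, mid=1, arr[mid]=13 -> 13 > 11, search left half
lo=0, hi=0, mid=0, arr[mid]=11 -> Found target at index 0!

Binary search finds 11 at index 0 after 4 comparisons. The search repeatedly halves the search space by comparing with the middle element.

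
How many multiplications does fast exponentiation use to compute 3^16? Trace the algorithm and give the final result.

Computing 3^16 by squaring (build up from 3^1; each line after the first costs one multiplication):

3^1 = 3
3^2 = (3^1)^2 = 3^2 = 9
3^4 = (3^2)^2 = 9^2 = 81
3^8 = (3^4)^2 = 81^2 = 6561
3^16 = (3^8)^2 = 6561^2 = 43046721

Result: 43046721
Multiplications needed: 4 (4 lines after 3^1)

3^16 = 43046721. Using exponentiation by squaring, this requires 4 multiplications. The key idea: if the exponent is even, square the half-power; if odd, multiply by the base once.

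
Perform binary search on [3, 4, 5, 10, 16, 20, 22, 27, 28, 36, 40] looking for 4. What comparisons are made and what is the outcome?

Binary search for 4 in [3, 4, 5, 10, 16, 20, 22, 27, 28, 36, 40]:

lo=0, hi=10, mid=5, arr[mid]=20 -> 20 > 4, search left half
lo=0, hi=4, mid=2, arr[mid]=5 -> 5 > 4, search left half
lo=0, hi=1, mid=0, arr[mid]=3 -> 3 < 4, search right half
lo=1, hi=1, mid=1, arr[mid]=4 -> Found target at index 1!

Binary search finds 4 at index 1 after 4 comparisons. The search repeatedly halves the search space by comparing with the middle element.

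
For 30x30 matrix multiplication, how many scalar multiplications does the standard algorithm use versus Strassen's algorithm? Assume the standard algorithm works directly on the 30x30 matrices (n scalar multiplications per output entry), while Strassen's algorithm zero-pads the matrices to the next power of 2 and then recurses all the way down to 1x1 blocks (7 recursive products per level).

Matrix multiplication for 30x30 matrices:

Strassen's algorithm requires power-of-2 dimensions. Pad 30x30 to 32x32 (next power of 2).

Standard algorithm: 30^3 = 27000 multiplications
Strassen's algorithm: 7^(log2(32)) = 7^5 = 16807 multiplications
Savings: 27000 - 16807 = 10193 multiplications

Standard: 27000 multiplications (30^3). Strassen: 16807 multiplications (7^5, after padding to 32x32). Strassen reduces 8 recursive multiplications to 7 at each level.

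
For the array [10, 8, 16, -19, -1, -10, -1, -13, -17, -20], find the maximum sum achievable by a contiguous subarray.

Using Kadane's algorithm on [10, 8, 16, -19, -1, -10, -1, -13, -17, -20]:

Scanning through the array:
Position 1 (value 8): max_ending_here = 18, max_so_far = 18
Position 2 (value 16): max_ending_here = 34, max_so_far = 34
Position 3 (value -19): max_ending_here = 15, max_so_far = 34
Position 4 (value -1): max_ending_here = 14, max_so_far = 34
Position 5 (value -10): max_ending_here = 4, max_so_far = 34
Position 6 (value -1): max_ending_here = 3, max_so_far = 34
Position 7 (value -13): max_ending_here = -10, max_so_far = 34
Position 8 (value -17): max_ending_here = -17, max_so_far = 34
Position 9 (value -20): max_ending_here = -20, max_so_far = 34

Maximum subarray: [10, 8, 16]
Maximum sum: 34

The maximum subarray is [10, 8, 16] with sum 34. This subarray runs from index 0 to index 2.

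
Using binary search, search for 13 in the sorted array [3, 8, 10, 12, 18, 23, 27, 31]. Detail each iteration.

Binary search for 13 in [3, 8, 10, 12, 18, 23, 27, 31]:

lo=0, hi=7, mid=3, arr[mid]=12 -> 12 < 13, search right half
lo=4, hi=7, mid=5, arr[mid]=23 -> 23 > 13, search left half
lo=4, hi=4, mid=4, arr[mid]=18 -> 18 > 13, search left half
lo=4 > hi=3, target 13 not found

Binary search determines that 13 is not in the array after 3 comparisons. The search space was exhausted without finding the target.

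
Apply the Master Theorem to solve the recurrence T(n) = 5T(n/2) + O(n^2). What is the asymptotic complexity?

Master Theorem for T(n) = 5T(n/2) + O(n^2):

a = 5, b = 2, c = 2
log_b(a) = log_2(5) = 2.3219

Case 1: c = 2 < log_2(5) = 2.3219
T(n) = O(n^(log_2 5))

For T(n) = 5T(n/2) + O(n^2): log_2(5) = 2.3219. This is Case 1 of the Master Theorem (c < log_b(a), work dominated by leaves), giving O(n^(log_2 5)).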